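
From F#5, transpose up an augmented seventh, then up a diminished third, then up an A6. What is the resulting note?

E##7

Up an augmented seventh from F#5: E##6 (12 semitones up).
A diminished third up from E##6 is G#6.
Up an augmented sixth from G#6: E##7 (10 semitones up).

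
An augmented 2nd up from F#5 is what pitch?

Two letter names up from F: G.
Moving 3 semitones up from F#5 (the size of an augmented second) reaches G##5.

G##5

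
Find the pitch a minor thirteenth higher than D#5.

B6

The thirteenth's letter: D up six letter names plus an octave → B.
Moving 20 semitones up from D#5 (the size of a minor thirteenth) reaches B6.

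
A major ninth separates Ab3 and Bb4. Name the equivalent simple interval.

Subtracting seven from the interval number removes an octave: 9 − 7 = 2.
That makes a major ninth a compound major second — an octave plus a major second.

major 2nd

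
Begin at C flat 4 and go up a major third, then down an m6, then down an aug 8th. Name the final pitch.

G flat 2

Up a major third from Cb4: Eb4 (4 semitones up).
Eb4 down a minor sixth → G3 (8 semitones).
Down an augmented octave from G3: Gb2 (13 semitones down).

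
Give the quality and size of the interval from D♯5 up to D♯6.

D to D is the same letter name, plus an octave — that makes it an octave of some quality.
Counting semitones, D#5→D#6 is 12, which is the perfect octave.

perfect octave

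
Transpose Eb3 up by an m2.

Two letter names up from E: F.
A minor second is 1 semitone; 1 semitone up from Eb3 gives Fb3.

Fb3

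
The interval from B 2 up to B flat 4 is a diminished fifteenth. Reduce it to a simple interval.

Each octave removed subtracts seven from the number: 15 − 7 = 8.
Quality carries through unchanged, so the simple form is a diminished octave.

diminished octave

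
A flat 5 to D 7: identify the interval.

A to D spans four letter names (A-B-C-D), plus an octave — that makes it an eleventh of some quality.
Ab5 to D7 spans 18 semitones — one semitone wider than the perfect eleventh (17) — giving an augmented eleventh.
(Equivalently, a compound augmented fourth: an augmented fourth plus an octave.)

augmented eleventh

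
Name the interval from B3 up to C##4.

A2

B to C spans two letter names (B-C) — that makes it a second of some quality.
A major second would be 2 semitones; B3 to C##4 is 3, one semitone wider, so the interval is augmented.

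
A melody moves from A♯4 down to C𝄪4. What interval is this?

Descending from A#4 to C##4 is the same interval as ascending C##4 to A#4.
C to A spans six letter names (C-D-E-F-G-A), so the interval is some kind of sixth.
C##4 to A#4 is 8 semitones, a half step short of the major sixth (9), so this is minor.

minor sixth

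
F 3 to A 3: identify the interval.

major third

F to A spans three letter names (F-G-A) — that makes it a third of some quality.
F3 to A3 is 4 semitones, matching the major third exactly, so the quality is major.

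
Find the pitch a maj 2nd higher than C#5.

D#5

The second takes the letter from C up to D.
Moving 2 semitones up from C#5 (the size of a major second) reaches D#5.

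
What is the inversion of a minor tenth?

M6

First reduce the compound minor tenth to its simple form, a minor third.
Inverted interval numbers add to nine, so a third pairs with a sixth (3 + 6 = 9).
Quality inverts too: minor becomes major. That makes the inversion a major sixth.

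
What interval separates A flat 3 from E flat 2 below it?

Descending from Ab3 to Eb2 is the same interval as ascending Eb2 to Ab3.
E to A spans four letter names (E-F-G-A), plus an octave: an eleventh.
Eb2 to Ab3 is 17 semitones, matching the perfect eleventh exactly, so the quality is perfect.
(Equivalently, a compound perfect fourth: a perfect fourth plus an octave.)

perfect eleventh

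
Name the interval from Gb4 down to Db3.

P11

Descending from Gb4 to Db3 is the same interval as ascending Db3 to Gb4.
D to G spans four letter names (D-E-F-G), plus an octave: an eleventh.
The perfect eleventh spans 17 semitones, and Db3 to Gb4 is exactly 17 semitones — so this is a perfect eleventh.
(Equivalently, a compound perfect fourth: a perfect fourth plus an octave.)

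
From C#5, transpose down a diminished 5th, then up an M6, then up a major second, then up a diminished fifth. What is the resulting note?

Down a diminished fifth from C#5: F##4 (6 semitones down).
F##4 up a major sixth → D##5 (9 semitones).
Up a major second from D##5: E##5 (2 semitones up).
E##5 up a diminished fifth → B#5 (6 semitones).

B#5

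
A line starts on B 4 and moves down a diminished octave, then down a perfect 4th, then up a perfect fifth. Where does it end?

C double-sharp 4

A diminished octave down from B4 is B#3.
Down a perfect fourth from B#3: F##3 (5 semitones down).
F##3 up a perfect fifth → C##4 (7 semitones).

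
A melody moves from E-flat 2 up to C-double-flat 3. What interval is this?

diminished sixth

E to C spans six letter names (E-F-G-A-B-C), so the interval is some kind of sixth.
Eb2 to Cbb3 spans 7 semitones — two semitones narrower than the major sixth (9) — giving a diminished sixth.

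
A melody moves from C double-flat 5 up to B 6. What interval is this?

doubly augmented fourteenth

C to B spans seven letter names (C-D-E-F-G-A-B), plus an octave: a fourteenth.
Cbb5 to B6 spans 25 semitones — two semitones wider than the major fourteenth (23) — giving a doubly augmented fourteenth.
(Equivalently, a compound doubly augmented seventh: a doubly augmented seventh plus an octave.)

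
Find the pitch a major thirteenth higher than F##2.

Six letters up from F (plus an octave) reaches D.
A major thirteenth spans 21 semitones, so from F##2 the target pitch is D##4.

D##4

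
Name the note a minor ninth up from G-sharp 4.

Counting two letter names plus an octave up from G lands on A.
Moving 13 semitones up from G#4 (the size of a minor ninth) reaches A5.

A 5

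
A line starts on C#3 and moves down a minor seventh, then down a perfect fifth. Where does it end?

G#1

C#3 down a minor seventh → D#2 (10 semitones).
D#2 down a perfect fifth → G#1 (7 semitones).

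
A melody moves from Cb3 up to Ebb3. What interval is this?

C to E spans three letter names (C-D-E), so the interval is some kind of third.
A major third would be 4 semitones, but Cb3 to Ebb3 is 3 — one semitone narrower, making it a minor third.

minor third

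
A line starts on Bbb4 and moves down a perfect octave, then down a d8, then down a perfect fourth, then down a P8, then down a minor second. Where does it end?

A perfect octave down from Bbb4 is Bbb3.
A diminished octave down from Bbb3 is Bb2.
Down a perfect fourth from Bb2: F2 (5 semitones down).
A perfect octave down from F2 is F1.
A minor second down from F1 is E1.

E1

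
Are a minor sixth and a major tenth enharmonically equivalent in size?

A minor sixth is 8 semitones but a major tenth is 16 semitones — different sizes.

No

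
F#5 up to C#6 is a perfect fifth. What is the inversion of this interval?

perfect fourth

Interval numbers invert to sum to nine: 5 + 4 = 9, so a fifth inverts to a fourth.
The quality also flips — perfect stays perfect — giving a perfect fourth.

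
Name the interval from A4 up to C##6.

A to C spans three letter names (A-B-C), plus an octave — that makes it a tenth of some quality.
A4 to C##6 spans 17 semitones — one semitone wider than the major tenth (16) — giving an augmented tenth.
(Equivalently, a compound augmented third: an augmented third plus an octave.)

augmented tenth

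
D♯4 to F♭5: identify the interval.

dd10

D to F spans three letter names (D-E-F), plus an octave, so the interval is some kind of tenth.
D#4 to Fb5 spans 13 semitones — three semitones narrower than the major tenth (16) — giving a doubly diminished tenth.
(Equivalently, a compound doubly diminished third: a doubly diminished third plus an octave.)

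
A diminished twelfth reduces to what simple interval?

Take out an octave (7 from the number): 12 − 7 = 5.
So a diminished twelfth is an octave plus a diminished fifth. The quality is unchanged.

diminished fifth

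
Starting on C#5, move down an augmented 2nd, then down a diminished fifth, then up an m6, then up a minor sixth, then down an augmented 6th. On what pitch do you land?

Cbb5

An augmented second down from C#5 is Bb4.
Bb4 down a diminished fifth → E4 (6 semitones).
E4 up a minor sixth → C5 (8 semitones).
A minor sixth up from C5 is Ab5.
Ab5 down an augmented sixth → Cbb5 (10 semitones).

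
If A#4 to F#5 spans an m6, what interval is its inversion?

major 3rd

Inverted interval numbers add to nine, so a sixth pairs with a third (6 + 3 = 9).
And minor becomes major under inversion, so we get a major third.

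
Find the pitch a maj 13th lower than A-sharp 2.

The thirteenth's letter: A down six letter names plus an octave → C.
Moving 21 semitones down from A#2 (the size of a major thirteenth) reaches C#1.

C-sharp 1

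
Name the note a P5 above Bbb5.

Fb6

The fifth takes the letter from B up to F.
A perfect fifth is 7 semitones; 7 semitones up from Bbb5 gives Fb6.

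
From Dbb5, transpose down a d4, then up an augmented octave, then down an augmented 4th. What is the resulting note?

A diminished fourth down from Dbb5 is Ab4.
Up an augmented octave from Ab4: A5 (13 semitones up).
An augmented fourth down from A5 is Eb5.

Eb5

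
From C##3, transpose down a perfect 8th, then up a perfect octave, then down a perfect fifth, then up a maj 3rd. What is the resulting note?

A##2

C##3 down a perfect octave → C##2 (12 semitones).
C##2 up a perfect octave → C##3 (12 semitones).
A perfect fifth down from C##3 is F##2.
A major third up from F##2 is A##2.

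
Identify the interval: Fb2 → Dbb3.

F to D spans six letter names (F-G-A-B-C-D), so the interval is some kind of sixth.
At 8 semitones, Fb2→Dbb3 falls one short of a major sixth: minor.

minor sixth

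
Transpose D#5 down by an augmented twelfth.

G3

The twelfth's letter: D down five letter names plus an octave → G.
Moving 20 semitones down from D#5 (the size of an augmented twelfth) reaches G3.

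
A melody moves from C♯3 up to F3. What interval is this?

diminished fourth

C to F spans four letter names (C-D-E-F) — that makes it a fourth of some quality.
A perfect fourth would be 5 semitones; C#3 to F3 is 4, one semitone narrower, so the interval is diminished.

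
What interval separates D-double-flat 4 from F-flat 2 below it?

m13

Descending from Dbb4 to Fb2 is the same interval as ascending Fb2 to Dbb4.
F to D spans six letter names (F-G-A-B-C-D), plus an octave, so the interval is some kind of thirteenth.
Fb2 to Dbb4 is 20 semitones, a half step short of the major thirteenth (21), so this is minor.
(Equivalently, a compound minor sixth: a minor sixth plus an octave.)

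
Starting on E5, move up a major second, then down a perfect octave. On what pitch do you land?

F#4

Up a major second from E5: F#5 (2 semitones up).
Down a perfect octave from F#5: F#4 (12 semitones down).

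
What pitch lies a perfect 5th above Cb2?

The fifth takes the letter from C up to G.
A perfect fifth is 7 semitones; 7 semitones up from Cb2 gives Gb2.

Gb2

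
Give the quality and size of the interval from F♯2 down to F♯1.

perfect octave

Descending from F#2 to F#1 is the same interval as ascending F#1 to F#2.
F to F is the same letter name, plus an octave, so the interval is some kind of octave.
F#1 to F#2 is 12 semitones, matching the perfect octave exactly, so the quality is perfect.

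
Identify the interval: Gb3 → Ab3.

G to A spans two letter names (G-A), so the interval is some kind of second.
Counting semitones, Gb3→Ab3 is 2, which is the major second.

major second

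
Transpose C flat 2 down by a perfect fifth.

Counting five letter names down from C lands on F.
A perfect fifth spans 7 semitones, so from Cb2 the target pitch is Fb1.

F flat 1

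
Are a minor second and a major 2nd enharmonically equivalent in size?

A minor second spans 1 semitone; a major second spans 2 semitones. They differ by 1.

No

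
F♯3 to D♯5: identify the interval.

F to D spans six letter names (F-G-A-B-C-D), plus an octave: a thirteenth.
F#3 to D#5 is 21 semitones, matching the major thirteenth exactly, so the quality is major.
(Equivalently, a compound major sixth: a major sixth plus an octave.)

major thirteenth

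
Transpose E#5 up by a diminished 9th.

F6

Counting two letter names plus an octave up from E lands on F.
Moving 12 semitones up from E#5 (the size of a diminished ninth) reaches F6.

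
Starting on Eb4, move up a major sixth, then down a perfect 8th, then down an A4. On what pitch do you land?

Up a major sixth from Eb4: C5 (9 semitones up).
A perfect octave down from C5 is C4.
Down an augmented fourth from C4: Gb3 (6 semitones down).

Gb3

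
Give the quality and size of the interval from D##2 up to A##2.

perfect 5th

D to A spans five letter names (D-E-F-G-A), so the interval is some kind of fifth.
Counting semitones, D##2→A##2 is 7, which is the perfect fifth.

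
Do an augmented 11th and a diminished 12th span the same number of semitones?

An augmented eleventh = 18 semitones = a diminished twelfth; enharmonically equal.

Yes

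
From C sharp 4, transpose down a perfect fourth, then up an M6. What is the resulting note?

A perfect fourth down from C#4 is G#3.
G#3 up a major sixth → E#4 (9 semitones).

E sharp 4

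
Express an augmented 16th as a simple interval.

Each octave removed subtracts seven from the number: 16 − 14 = 2.
Quality carries through unchanged, so the simple form is an augmented second.

augmented second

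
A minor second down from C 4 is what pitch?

B 3

Counting two letter names down from C lands on B.
Moving 1 semitone down from C4 (the size of a minor second) reaches B3.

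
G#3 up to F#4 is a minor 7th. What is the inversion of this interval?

major second

The rule of nine gives the new number: 9 − 7 = 2, so a seventh becomes a second.
And minor becomes major under inversion, so we get a major second.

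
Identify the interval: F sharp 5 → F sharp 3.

Descending from F#5 to F#3 is the same interval as ascending F#3 to F#5.
F to F is the same letter name, plus 2 octaves — that makes it a fifteenth of some quality.
Counting semitones, F#3→F#5 is 24, which is the perfect fifteenth.
(Equivalently, a compound perfect octave: a perfect octave plus an octave.)

P15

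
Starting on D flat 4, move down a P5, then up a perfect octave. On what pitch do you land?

A perfect fifth down from Db4 is Gb3.
A perfect octave up from Gb3 is Gb4.

G flat 4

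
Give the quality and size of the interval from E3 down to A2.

perfect fifth

Descending from E3 to A2 is the same interval as ascending A2 to E3.
A to E spans five letter names (A-B-C-D-E): a fifth.
The perfect fifth spans 7 semitones, and A2 to E3 is exactly 7 semitones — so this is a perfect fifth.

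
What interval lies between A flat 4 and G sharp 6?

augmented 14th

A to G spans seven letter names (A-B-C-D-E-F-G), plus an octave — that makes it a fourteenth of some quality.
The major fourteenth is 23 semitones; here we have 24, one semitone wider: augmented.
(Equivalently, a compound augmented seventh: an augmented seventh plus an octave.)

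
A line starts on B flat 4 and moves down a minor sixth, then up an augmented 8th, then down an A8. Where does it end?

Bb4 down a minor sixth → D4 (8 semitones).
Up an augmented octave from D4: D#5 (13 semitones up).
An augmented octave down from D#5 is D4.

D 4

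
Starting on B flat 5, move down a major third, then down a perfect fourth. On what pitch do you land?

A major third down from Bb5 is Gb5.
A perfect fourth down from Gb5 is Db5.

D flat 5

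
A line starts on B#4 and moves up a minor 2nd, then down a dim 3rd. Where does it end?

A##4

A minor second up from B#4 is C#5.
C#5 down a diminished third → A##4 (2 semitones).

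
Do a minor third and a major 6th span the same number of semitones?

No

A minor third spans 3 semitones; a major sixth spans 9 semitones. They differ by 6.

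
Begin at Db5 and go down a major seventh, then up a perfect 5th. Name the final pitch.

Bbb4

Db5 down a major seventh → Ebb4 (11 semitones).
A perfect fifth up from Ebb4 is Bbb4.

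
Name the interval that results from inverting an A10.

First reduce the compound augmented tenth to its simple form, an augmented third.
Interval numbers invert to sum to nine: 3 + 6 = 9, so a third inverts to a sixth.
And augmented becomes diminished under inversion, so we get a diminished sixth.

diminished 6th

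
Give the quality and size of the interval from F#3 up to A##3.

augmented third

F to A spans three letter names (F-G-A) — that makes it a third of some quality.
The major third is 4 semitones; here we have 5, one semitone wider: augmented.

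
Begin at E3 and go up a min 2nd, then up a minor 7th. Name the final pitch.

Eb4

E3 up a minor second → F3 (1 semitone).
Up a minor seventh from F3: Eb4 (10 semitones up).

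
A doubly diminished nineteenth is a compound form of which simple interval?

Take out 2 octaves (14 from the number): 19 − 14 = 5.
That makes a doubly diminished nineteenth a compound doubly diminished fifth — 2 octaves plus a doubly diminished fifth.

doubly diminished fifth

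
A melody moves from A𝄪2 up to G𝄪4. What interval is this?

A to G spans seven letter names (A-B-C-D-E-F-G), plus an octave — that makes it a fourteenth of some quality.
A##2 to G##4 is 22 semitones, a half step short of the major fourteenth (23), so this is minor.
(Equivalently, a compound minor seventh: a minor seventh plus an octave.)

minor fourteenth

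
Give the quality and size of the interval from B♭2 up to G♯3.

augmented 6th

B to G spans six letter names (B-C-D-E-F-G): a sixth.
Bb2 to G#3 spans 10 semitones — one semitone wider than the major sixth (9) — giving an augmented sixth.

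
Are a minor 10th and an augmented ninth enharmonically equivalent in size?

A minor tenth = 15 semitones = an augmented ninth; enharmonically equal.

Yes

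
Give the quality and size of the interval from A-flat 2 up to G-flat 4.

A to G spans seven letter names (A-B-C-D-E-F-G), plus an octave, so the interval is some kind of fourteenth.
At 22 semitones, Ab2→Gb4 falls one short of a major fourteenth: minor.
(Equivalently, a compound minor seventh: a minor seventh plus an octave.)

minor 14th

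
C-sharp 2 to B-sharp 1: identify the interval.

minor 2nd

Descending from C#2 to B#1 is the same interval as ascending B#1 to C#2.
B to C spans two letter names (B-C) — that makes it a second of some quality.
B#1 to C#2 is 1 semitone, a half step short of the major second (2), so this is minor.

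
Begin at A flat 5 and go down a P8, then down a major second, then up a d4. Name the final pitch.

C double-flat 5

Down a perfect octave from Ab5: Ab4 (12 semitones down).
A major second down from Ab4 is Gb4.
Up a diminished fourth from Gb4: Cbb5 (4 semitones up).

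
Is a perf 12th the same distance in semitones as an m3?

No

19 semitones (perfect twelfth) vs 3 semitones (minor third): not equal.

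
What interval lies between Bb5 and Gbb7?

d13

B to G spans six letter names (B-C-D-E-F-G), plus an octave, so the interval is some kind of thirteenth.
Bb5 to Gbb7 spans 19 semitones — two semitones narrower than the major thirteenth (21) — giving a diminished thirteenth.
(Equivalently, a compound diminished sixth: a diminished sixth plus an octave.)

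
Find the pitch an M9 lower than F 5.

E flat 4

Two letters down from F (plus an octave) reaches E.
A major ninth is 14 semitones; 14 semitones down from F5 gives Eb4.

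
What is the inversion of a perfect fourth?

The rule of nine gives the new number: 9 − 4 = 5, so a fourth becomes a fifth.
The quality also flips — perfect stays perfect — giving a perfect fifth.

P5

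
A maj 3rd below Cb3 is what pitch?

Abb2

Counting three letter names down from C lands on A.
A major third spans 4 semitones, so from Cb3 the target pitch is Abb2.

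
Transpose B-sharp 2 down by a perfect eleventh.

F-double-sharp 1

Counting four letter names plus an octave down from B lands on F.
A perfect eleventh is 17 semitones; 17 semitones down from B#2 gives F##1.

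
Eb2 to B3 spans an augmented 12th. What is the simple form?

augmented fifth

Each octave removed subtracts seven from the number: 12 − 7 = 5.
That makes an augmented twelfth a compound augmented fifth — an octave plus an augmented fifth.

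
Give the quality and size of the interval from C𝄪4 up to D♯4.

C to D spans two letter names (C-D), so the interval is some kind of second.
A major second would be 2 semitones, but C##4 to D#4 is 1 — one semitone narrower, making it a minor second.

minor second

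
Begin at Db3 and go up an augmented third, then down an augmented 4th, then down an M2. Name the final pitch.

An augmented third up from Db3 is F#3.
F#3 down an augmented fourth → C3 (6 semitones).
A major second down from C3 is Bb2.

Bb2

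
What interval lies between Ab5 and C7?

A to C spans three letter names (A-B-C), plus an octave, so the interval is some kind of tenth.
Ab5 to C7 is 16 semitones, matching the major tenth exactly, so the quality is major.
(Equivalently, a compound major third: a major third plus an octave.)

M10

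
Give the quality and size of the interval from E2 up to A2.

E to A spans four letter names (E-F-G-A): a fourth.
E2 to A2 is 5 semitones, matching the perfect fourth exactly, so the quality is perfect.

P4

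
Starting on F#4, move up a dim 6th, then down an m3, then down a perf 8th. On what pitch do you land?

Bb3

F#4 up a diminished sixth → Db5 (7 semitones).
Down a minor third from Db5: Bb4 (3 semitones down).
Down a perfect octave from Bb4: Bb3 (12 semitones down).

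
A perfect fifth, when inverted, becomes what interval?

Interval numbers invert to sum to nine: 5 + 4 = 9, so a fifth inverts to a fourth.
The quality also flips — perfect stays perfect — giving a perfect fourth.

P4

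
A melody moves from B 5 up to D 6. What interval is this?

minor third

B to D spans three letter names (B-C-D) — that makes it a third of some quality.
B5 to D6 is 3 semitones, a half step short of the major third (4), so this is minor.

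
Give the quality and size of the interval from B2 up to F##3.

B to F spans five letter names (B-C-D-E-F), so the interval is some kind of fifth.
A perfect fifth would be 7 semitones; B2 to F##3 is 8, one semitone wider, so the interval is augmented.

augmented 5th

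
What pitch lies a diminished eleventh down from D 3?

Counting four letter names plus an octave down from D lands on A.
A diminished eleventh spans 16 semitones, so from D3 the target pitch is A#1.

A-sharp 1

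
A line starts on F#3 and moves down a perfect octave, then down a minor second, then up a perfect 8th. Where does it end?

A perfect octave down from F#3 is F#2.
Down a minor second from F#2: E#2 (1 semitone down).
A perfect octave up from E#2 is E#3.

E#3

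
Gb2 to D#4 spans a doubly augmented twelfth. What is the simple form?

doubly augmented fifth

Each octave removed subtracts seven from the number: 12 − 7 = 5.
That makes a doubly augmented twelfth a compound doubly augmented fifth — an octave plus a doubly augmented fifth.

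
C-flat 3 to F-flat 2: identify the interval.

perfect fifth

Descending from Cb3 to Fb2 is the same interval as ascending Fb2 to Cb3.
F to C spans five letter names (F-G-A-B-C), so the interval is some kind of fifth.
The perfect fifth spans 7 semitones, and Fb2 to Cb3 is exactly 7 semitones — so this is a perfect fifth.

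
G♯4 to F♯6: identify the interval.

G to F spans seven letter names (G-A-B-C-D-E-F), plus an octave, so the interval is some kind of fourteenth.
A major fourteenth would be 23 semitones, but G#4 to F#6 is 22 — one semitone narrower, making it a minor fourteenth.
(Equivalently, a compound minor seventh: a minor seventh plus an octave.)

minor 14th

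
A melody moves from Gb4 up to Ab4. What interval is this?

major 2nd

G to A spans two letter names (G-A): a second.
Counting semitones, Gb4→Ab4 is 2, which is the major second.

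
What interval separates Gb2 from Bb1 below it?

Descending from Gb2 to Bb1 is the same interval as ascending Bb1 to Gb2.
B to G spans six letter names (B-C-D-E-F-G), so the interval is some kind of sixth.
A major sixth would be 9 semitones, but Bb1 to Gb2 is 8 — one semitone narrower, making it a minor sixth.

minor sixth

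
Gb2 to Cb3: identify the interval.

G to C spans four letter names (G-A-B-C), so the interval is some kind of fourth.
The perfect fourth spans 5 semitones, and Gb2 to Cb3 is exactly 5 semitones — so this is a perfect fourth.

perfect 4th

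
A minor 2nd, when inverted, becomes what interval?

Inverted interval numbers add to nine, so a second pairs with a seventh (2 + 7 = 9).
The quality also flips — minor becomes major — giving a major seventh.

major seventh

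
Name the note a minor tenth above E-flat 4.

G-flat 5

Counting three letter names plus an octave up from E lands on G.
A minor tenth is 15 semitones; 15 semitones up from Eb4 gives Gb5.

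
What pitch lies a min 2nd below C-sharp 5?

The second takes the letter from C down to B.
A minor second spans 1 semitone, so from C#5 the target pitch is B#4.

B-sharp 4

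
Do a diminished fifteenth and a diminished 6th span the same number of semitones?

23 semitones (diminished fifteenth) vs 7 semitones (diminished sixth): not equal.

No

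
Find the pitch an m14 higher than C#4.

B5

Seven letters up from C (plus an octave) reaches B.
A minor fourteenth spans 22 semitones, so from C#4 the target pitch is B5.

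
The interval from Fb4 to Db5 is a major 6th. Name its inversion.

Inverted interval numbers add to nine, so a sixth pairs with a third (6 + 3 = 9).
And major becomes minor under inversion, so we get a minor third.

minor third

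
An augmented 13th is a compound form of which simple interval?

augmented sixth

Subtracting seven from the interval number removes an octave: 13 − 7 = 6.
So an augmented thirteenth is an octave plus an augmented sixth. The quality is unchanged.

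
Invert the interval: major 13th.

First reduce the compound major thirteenth to its simple form, a major sixth.
Inverted interval numbers add to nine, so a sixth pairs with a third (6 + 3 = 9).
Quality inverts too: major becomes minor. That makes the inversion a minor third.

minor third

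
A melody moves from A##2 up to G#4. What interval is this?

A to G spans seven letter names (A-B-C-D-E-F-G), plus an octave, so the interval is some kind of fourteenth.
A major fourteenth would be 23 semitones; A##2 to G#4 is 21, two semitones narrower, so the interval is diminished.
(Equivalently, a compound diminished seventh: a diminished seventh plus an octave.)

diminished fourteenth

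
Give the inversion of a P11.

perfect 5th

First reduce the compound perfect eleventh to its simple form, a perfect fourth.
Interval numbers invert to sum to nine: 4 + 5 = 9, so a fourth inverts to a fifth.
And perfect stays perfect under inversion, so we get a perfect fifth.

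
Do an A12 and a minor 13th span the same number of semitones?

Yes

Both span 20 semitones: an augmented twelfth and a minor thirteenth are the same chromatic distance.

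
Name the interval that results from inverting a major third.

minor 6th

Inverted interval numbers add to nine, so a third pairs with a sixth (3 + 6 = 9).
The quality also flips — major becomes minor — giving a minor sixth.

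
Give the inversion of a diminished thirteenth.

First reduce the compound diminished thirteenth to its simple form, a diminished sixth.
Inverted interval numbers add to nine, so a sixth pairs with a third (6 + 3 = 9).
Quality inverts too: diminished becomes augmented. That makes the inversion an augmented third.

augmented third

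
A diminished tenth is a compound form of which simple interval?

Subtracting seven from the interval number removes an octave: 10 − 7 = 3.
Quality carries through unchanged, so the simple form is a diminished third.

d3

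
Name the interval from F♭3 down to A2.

Descending from Fb3 to A2 is the same interval as ascending A2 to Fb3.
A to F spans six letter names (A-B-C-D-E-F): a sixth.
The major sixth is 9 semitones; here we have 7, two semitones narrower: diminished.

diminished sixth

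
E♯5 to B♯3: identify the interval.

Descending from E#5 to B#3 is the same interval as ascending B#3 to E#5.
B to E spans four letter names (B-C-D-E), plus an octave — that makes it an eleventh of some quality.
Counting semitones, B#3→E#5 is 17, which is the perfect eleventh.
(Equivalently, a compound perfect fourth: a perfect fourth plus an octave.)

P11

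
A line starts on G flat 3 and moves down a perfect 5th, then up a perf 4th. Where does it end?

Gb3 down a perfect fifth → Cb3 (7 semitones).
A perfect fourth up from Cb3 is Fb3.

F flat 3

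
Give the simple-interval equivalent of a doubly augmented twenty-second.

Subtracting seven from the interval number removes an octave: 22 − 14 = 8.
So a doubly augmented twenty-second is 2 octaves plus a doubly augmented octave. The quality is unchanged.

doubly augmented 8th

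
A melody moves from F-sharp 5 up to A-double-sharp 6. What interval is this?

F to A spans three letter names (F-G-A), plus an octave — that makes it a tenth of some quality.
F#5 to A##6 spans 17 semitones — one semitone wider than the major tenth (16) — giving an augmented tenth.
(Equivalently, a compound augmented third: an augmented third plus an octave.)

augmented tenth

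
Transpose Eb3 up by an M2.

F3

Two letter names up from E: F.
A major second is 2 semitones; 2 semitones up from Eb3 gives F3.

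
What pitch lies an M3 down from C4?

Ab3

Counting three letter names down from C lands on A.
A major third spans 4 semitones, so from C4 the target pitch is Ab3.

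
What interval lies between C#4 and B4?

C to B spans seven letter names (C-D-E-F-G-A-B) — that makes it a seventh of some quality.
At 10 semitones, C#4→B4 falls one short of a major seventh: minor.

minor seventh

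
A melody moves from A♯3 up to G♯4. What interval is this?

A to G spans seven letter names (A-B-C-D-E-F-G) — that makes it a seventh of some quality.
A major seventh would be 11 semitones, but A#3 to G#4 is 10 — one semitone narrower, making it a minor seventh.

minor seventh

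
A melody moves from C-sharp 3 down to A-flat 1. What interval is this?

Descending from C#3 to Ab1 is the same interval as ascending Ab1 to C#3.
A to C spans three letter names (A-B-C), plus an octave, so the interval is some kind of tenth.
Ab1 to C#3 spans 17 semitones — one semitone wider than the major tenth (16) — giving an augmented tenth.
(Equivalently, a compound augmented third: an augmented third plus an octave.)

augmented tenth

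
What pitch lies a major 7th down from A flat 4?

Seven letter names down from A: B.
A major seventh is 11 semitones; 11 semitones down from Ab4 gives Bbb3.

B double-flat 3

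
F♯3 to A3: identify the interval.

F to A spans three letter names (F-G-A), so the interval is some kind of third.
A major third would be 4 semitones, but F#3 to A3 is 3 — one semitone narrower, making it a minor third.

minor 3rd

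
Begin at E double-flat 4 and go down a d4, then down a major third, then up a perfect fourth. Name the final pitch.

C flat 4

A diminished fourth down from Ebb4 is Bb3.
Bb3 down a major third → Gb3 (4 semitones).
A perfect fourth up from Gb3 is Cb4.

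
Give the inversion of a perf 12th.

perfect fourth

First reduce the compound perfect twelfth to its simple form, a perfect fifth.
The rule of nine gives the new number: 9 − 5 = 4, so a fifth becomes a fourth.
The quality also flips — perfect stays perfect — giving a perfect fourth.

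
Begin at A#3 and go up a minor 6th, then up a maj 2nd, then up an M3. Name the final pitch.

A minor sixth up from A#3 is F#4.
A major second up from F#4 is G#4.
G#4 up a major third → B#4 (4 semitones).

B#4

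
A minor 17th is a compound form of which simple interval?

minor third

Each octave removed subtracts seven from the number: 17 − 14 = 3.
So a minor seventeenth is 2 octaves plus a minor third. The quality is unchanged.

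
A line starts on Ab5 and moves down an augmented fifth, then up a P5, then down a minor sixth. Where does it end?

Cb5

An augmented fifth down from Ab5 is Dbb5.
Up a perfect fifth from Dbb5: Abb5 (7 semitones up).
A minor sixth down from Abb5 is Cb5.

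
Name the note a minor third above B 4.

D 5

The third takes the letter from B up to D.
A minor third is 3 semitones; 3 semitones up from B4 gives D5.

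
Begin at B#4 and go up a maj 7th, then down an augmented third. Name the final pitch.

B#4 up a major seventh → A##5 (11 semitones).
Down an augmented third from A##5: F#5 (5 semitones down).

F#5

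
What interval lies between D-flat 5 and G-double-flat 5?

diminished 4th

D to G spans four letter names (D-E-F-G) — that makes it a fourth of some quality.
Db5 to Gbb5 spans 4 semitones — one semitone narrower than the perfect fourth (5) — giving a diminished fourth.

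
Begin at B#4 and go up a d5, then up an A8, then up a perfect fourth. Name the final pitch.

B#6

Up a diminished fifth from B#4: F#5 (6 semitones up).
An augmented octave up from F#5 is F##6.
F##6 up a perfect fourth → B#6 (5 semitones).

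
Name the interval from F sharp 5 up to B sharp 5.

A4

F to B spans four letter names (F-G-A-B), so the interval is some kind of fourth.
A perfect fourth would be 5 semitones; F#5 to B#5 is 6, one semitone wider, so the interval is augmented.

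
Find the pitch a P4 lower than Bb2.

Four letter names down from B: F.
Moving 5 semitones down from Bb2 (the size of a perfect fourth) reaches F2.

F2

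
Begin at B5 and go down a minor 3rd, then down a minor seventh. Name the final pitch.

Down a minor third from B5: G#5 (3 semitones down).
A minor seventh down from G#5 is A#4.

A#4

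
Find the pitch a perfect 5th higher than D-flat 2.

Five letter names up from D: A.
Moving 7 semitones up from Db2 (the size of a perfect fifth) reaches Ab2.

A-flat 2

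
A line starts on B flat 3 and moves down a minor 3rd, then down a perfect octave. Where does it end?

G 2

Down a minor third from Bb3: G3 (3 semitones down).
G3 down a perfect octave → G2 (12 semitones).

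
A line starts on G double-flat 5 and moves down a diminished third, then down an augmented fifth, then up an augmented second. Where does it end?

A diminished third down from Gbb5 is Eb5.
An augmented fifth down from Eb5 is Abb4.
An augmented second up from Abb4 is Bb4.

B flat 4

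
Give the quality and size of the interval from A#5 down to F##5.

minor 3rd

Descending from A#5 to F##5 is the same interval as ascending F##5 to A#5.
F to A spans three letter names (F-G-A): a third.
A major third would be 4 semitones, but F##5 to A#5 is 3 — one semitone narrower, making it a minor third.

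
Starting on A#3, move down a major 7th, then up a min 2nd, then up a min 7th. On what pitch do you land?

A#3 down a major seventh → B2 (11 semitones).
B2 up a minor second → C3 (1 semitone).
C3 up a minor seventh → Bb3 (10 semitones).

Bb3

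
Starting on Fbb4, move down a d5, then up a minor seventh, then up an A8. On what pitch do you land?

Ab5

Fbb4 down a diminished fifth → Bbb3 (6 semitones).
A minor seventh up from Bbb3 is Abb4.
An augmented octave up from Abb4 is Ab5.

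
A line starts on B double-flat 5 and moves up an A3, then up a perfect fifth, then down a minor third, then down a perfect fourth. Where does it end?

C sharp 6

Up an augmented third from Bbb5: D6 (5 semitones up).
Up a perfect fifth from D6: A6 (7 semitones up).
A6 down a minor third → F#6 (3 semitones).
Down a perfect fourth from F#6: C#6 (5 semitones down).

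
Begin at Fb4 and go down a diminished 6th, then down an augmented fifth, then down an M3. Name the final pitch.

Fb4 down a diminished sixth → A3 (7 semitones).
An augmented fifth down from A3 is Db3.
A major third down from Db3 is Bbb2.

Bbb2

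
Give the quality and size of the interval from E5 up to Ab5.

E to A spans four letter names (E-F-G-A), so the interval is some kind of fourth.
E5 to Ab5 spans 4 semitones — one semitone narrower than the perfect fourth (5) — giving a diminished fourth.

d4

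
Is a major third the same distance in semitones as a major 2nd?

No

A major third is 4 semitones but a major second is 2 semitones — different sizes.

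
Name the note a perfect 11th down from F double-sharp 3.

Four letters down from F (plus an octave) reaches C.
Moving 17 semitones down from F##3 (the size of a perfect eleventh) reaches C##2.

C double-sharp 2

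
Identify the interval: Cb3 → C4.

C to C is the same letter name, plus an octave: an octave.
Cb3 to C4 spans 13 semitones — one semitone wider than the perfect octave (12) — giving an augmented octave.

augmented 8th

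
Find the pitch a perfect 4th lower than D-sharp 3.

A-sharp 2

Counting four letter names down from D lands on A.
A perfect fourth spans 5 semitones, so from D#3 the target pitch is A#2.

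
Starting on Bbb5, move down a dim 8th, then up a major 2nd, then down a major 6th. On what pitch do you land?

Eb4

A diminished octave down from Bbb5 is Bb4.
A major second up from Bb4 is C5.
Down a major sixth from C5: Eb4 (9 semitones down).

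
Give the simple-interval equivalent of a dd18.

dd4

Subtracting seven from the interval number removes an octave: 18 − 14 = 4.
So a doubly diminished eighteenth is 2 octaves plus a doubly diminished fourth. The quality is unchanged.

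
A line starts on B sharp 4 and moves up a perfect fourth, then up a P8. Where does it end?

Up a perfect fourth from B#4: E#5 (5 semitones up).
A perfect octave up from E#5 is E#6.

E sharp 6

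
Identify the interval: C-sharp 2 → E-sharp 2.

C to E spans three letter names (C-D-E) — that makes it a third of some quality.
C#2 to E#2 is 4 semitones, matching the major third exactly, so the quality is major.

major 3rd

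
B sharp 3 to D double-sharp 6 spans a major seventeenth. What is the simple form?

M3

Take out 2 octaves (14 from the number): 17 − 14 = 3.
Quality carries through unchanged, so the simple form is a major third.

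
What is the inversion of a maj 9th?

First reduce the compound major ninth to its simple form, a major second.
Interval numbers invert to sum to nine: 2 + 7 = 9, so a second inverts to a seventh.
And major becomes minor under inversion, so we get a minor seventh.

m7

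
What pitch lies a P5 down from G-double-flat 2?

Five letter names down from G: C.
Moving 7 semitones down from Gbb2 (the size of a perfect fifth) reaches Cbb2.

C-double-flat 2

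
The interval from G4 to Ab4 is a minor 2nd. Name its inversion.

Inverted interval numbers add to nine, so a second pairs with a seventh (2 + 7 = 9).
And minor becomes major under inversion, so we get a major seventh.

major seventh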